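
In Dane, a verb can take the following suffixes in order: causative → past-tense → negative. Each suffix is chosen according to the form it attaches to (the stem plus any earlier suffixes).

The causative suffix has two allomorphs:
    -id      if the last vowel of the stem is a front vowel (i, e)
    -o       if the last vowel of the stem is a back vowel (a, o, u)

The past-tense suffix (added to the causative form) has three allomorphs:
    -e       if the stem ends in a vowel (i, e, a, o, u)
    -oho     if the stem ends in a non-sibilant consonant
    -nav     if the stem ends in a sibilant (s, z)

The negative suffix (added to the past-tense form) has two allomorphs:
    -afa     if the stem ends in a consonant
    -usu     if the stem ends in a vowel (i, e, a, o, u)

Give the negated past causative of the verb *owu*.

owuoeusu

*owu*: last vowel = /u/, a back vowel → -o → *owuo*.
The final sound of the causative form *owuo* is /o/, which is a vowel, so the past-tense suffix is -e, giving *owuoe*.
Since the final sound of the past-tense form *owuoe* is /e/ (a vowel), it takes -usu, giving *owuoeusu*.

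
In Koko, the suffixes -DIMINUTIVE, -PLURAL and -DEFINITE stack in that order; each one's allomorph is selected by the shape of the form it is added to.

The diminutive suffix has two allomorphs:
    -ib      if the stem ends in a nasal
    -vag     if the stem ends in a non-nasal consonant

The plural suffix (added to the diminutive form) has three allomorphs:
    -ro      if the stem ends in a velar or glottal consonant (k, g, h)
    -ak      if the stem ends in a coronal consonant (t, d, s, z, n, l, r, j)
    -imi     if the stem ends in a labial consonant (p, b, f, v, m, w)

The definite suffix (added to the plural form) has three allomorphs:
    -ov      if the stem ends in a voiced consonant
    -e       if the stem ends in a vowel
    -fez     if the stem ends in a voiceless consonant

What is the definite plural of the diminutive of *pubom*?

The final consonant of *pubom* is /m/, which is a nasal, so the diminutive suffix is -ib, giving *pubomib*.
Since the final consonant of the diminutive form *pubomib* is /b/ (labial), it takes -imi, giving *pubomibimi*.
Since the final sound of the plural form *pubomibimi* is /i/ (a vowel), it takes -e, giving *pubomibimie*.

pubomibimie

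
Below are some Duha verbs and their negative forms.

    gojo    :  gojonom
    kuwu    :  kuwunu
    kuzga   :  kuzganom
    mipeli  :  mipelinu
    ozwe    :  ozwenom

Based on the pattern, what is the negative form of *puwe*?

The alternation tracks the last vowel of the stem — -nu when the last vowel of the stem is a high vowel (*kuwu*, *mipeli*); -nom when the last vowel of the stem is a non-high vowel (*gojo*, *kuzga*, *ozwe*).
Since the last vowel of *puwe* is /e/ (a non-high vowel), it takes -nom, giving *puwenom*.

puwenom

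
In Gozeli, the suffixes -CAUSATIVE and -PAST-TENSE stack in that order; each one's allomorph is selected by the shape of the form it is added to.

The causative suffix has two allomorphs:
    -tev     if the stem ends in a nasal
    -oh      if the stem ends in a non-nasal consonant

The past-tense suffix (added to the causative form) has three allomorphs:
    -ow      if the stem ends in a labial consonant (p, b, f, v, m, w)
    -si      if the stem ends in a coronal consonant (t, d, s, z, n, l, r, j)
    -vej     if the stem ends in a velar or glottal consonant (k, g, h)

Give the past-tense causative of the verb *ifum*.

*ifum* — final consonant /m/ (a nasal) → -tev → *ifumtev*.
The causative form *ifumtev* — final consonant /v/ (labial) → -ow → *ifumtevow*.

ifumtevow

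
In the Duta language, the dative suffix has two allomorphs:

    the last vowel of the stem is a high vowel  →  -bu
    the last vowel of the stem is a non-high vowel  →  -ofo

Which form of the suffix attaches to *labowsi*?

-bu

Since the last vowel of *labowsi* is /i/ (a high vowel), it takes -bu.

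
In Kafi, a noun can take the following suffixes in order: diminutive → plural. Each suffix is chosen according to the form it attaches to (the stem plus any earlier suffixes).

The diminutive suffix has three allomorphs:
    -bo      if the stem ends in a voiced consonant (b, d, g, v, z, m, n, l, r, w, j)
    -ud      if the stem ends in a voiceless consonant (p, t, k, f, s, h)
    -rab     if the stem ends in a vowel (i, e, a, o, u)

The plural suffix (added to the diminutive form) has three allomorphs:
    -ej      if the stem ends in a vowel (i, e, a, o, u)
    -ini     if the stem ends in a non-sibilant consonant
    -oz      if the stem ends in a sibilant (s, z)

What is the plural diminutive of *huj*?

The final sound of *huj* is /j/, which is a voiced consonant, so the diminutive suffix is -bo, giving *hujbo*.
Since the final sound of the diminutive form *hujbo* is /o/ (a vowel), it takes -ej, giving *hujboej*.

hujboej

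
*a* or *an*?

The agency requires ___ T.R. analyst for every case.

a

The indefinite article is chosen by the initial *sound* of the following word, not its spelling.
The initialism *T.R.* is read letter by letter; the first letter, T, is pronounced /tiː/, which begins with a consonant sound.
So the article is *a*: The agency requires a T.R. analyst for every case.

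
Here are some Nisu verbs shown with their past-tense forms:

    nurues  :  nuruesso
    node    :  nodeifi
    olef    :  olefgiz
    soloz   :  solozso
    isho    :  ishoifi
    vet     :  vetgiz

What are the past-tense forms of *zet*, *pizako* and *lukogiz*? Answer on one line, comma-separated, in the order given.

zetgiz, pizakoifi, lukogizso

The pattern is sibilance of the final sound: -so when the stem ends in a sibilant (*nurues*, *soloz*); -giz when the stem ends in a non-sibilant consonant (*olef*, *vet*); -ifi when the stem ends in a vowel (*node*, *isho*).
*zet*: final sound = /t/, a non-sibilant consonant → -giz → *zetgiz*.
The final sound of *pizako* is /o/, which is a vowel, so the suffix is -ifi, giving *pizakoifi*.
The final sound of *lukogiz* is /z/, which is a sibilant, so the suffix is -so, giving *lukogizso*.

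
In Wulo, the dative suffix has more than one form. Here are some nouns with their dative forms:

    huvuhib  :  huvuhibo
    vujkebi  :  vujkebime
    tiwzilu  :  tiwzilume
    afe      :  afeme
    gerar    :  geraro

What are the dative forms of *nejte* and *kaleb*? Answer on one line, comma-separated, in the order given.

The pattern is consonant vs. vowel: -o when the stem ends in a consonant (*huvuhib*, *gerar*); -me when the stem ends in a vowel (*vujkebi*, *tiwzilu*, *afe*).
*nejte* — final sound /e/ (a vowel) → -me → *nejteme*.
*kaleb*: final sound = /b/, a consonant → -o → *kalebo*.

nejteme, kalebo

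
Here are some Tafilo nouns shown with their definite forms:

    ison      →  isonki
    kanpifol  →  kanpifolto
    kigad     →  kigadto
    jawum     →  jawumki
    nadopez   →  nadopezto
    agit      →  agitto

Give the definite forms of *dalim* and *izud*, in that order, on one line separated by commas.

The pattern is nasality of the final consonant: -ki when the stem ends in a nasal (*ison*, *jawum*); -to when the stem ends in a non-nasal consonant (*kanpifol*, *kigad*, *nadopez*, *agit*).
The final consonant of *dalim* is /m/, which is a nasal, so the suffix is -ki, giving *dalimki*.
Since the final consonant of *izud* is /d/ (non-nasal), it takes -to, giving *izudto*.

dalimki, izudto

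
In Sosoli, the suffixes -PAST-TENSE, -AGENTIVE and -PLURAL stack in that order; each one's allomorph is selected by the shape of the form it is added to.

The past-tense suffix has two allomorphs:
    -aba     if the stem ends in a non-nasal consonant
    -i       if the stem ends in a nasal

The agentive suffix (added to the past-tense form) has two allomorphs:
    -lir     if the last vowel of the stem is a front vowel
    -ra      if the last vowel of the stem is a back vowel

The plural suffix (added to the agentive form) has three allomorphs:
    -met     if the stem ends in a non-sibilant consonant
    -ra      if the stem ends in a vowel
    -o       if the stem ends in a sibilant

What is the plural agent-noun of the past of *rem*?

Since the final consonant of *rem* is /m/ (a nasal), it takes -i, giving *remi*.
The past-tense form *remi* — last vowel /i/ (a front vowel) → -lir → *remilir*.
Since the final sound of the agentive form *remilir* is /r/ (a non-sibilant consonant), it takes -met, giving *remilirmet*.

remilirmet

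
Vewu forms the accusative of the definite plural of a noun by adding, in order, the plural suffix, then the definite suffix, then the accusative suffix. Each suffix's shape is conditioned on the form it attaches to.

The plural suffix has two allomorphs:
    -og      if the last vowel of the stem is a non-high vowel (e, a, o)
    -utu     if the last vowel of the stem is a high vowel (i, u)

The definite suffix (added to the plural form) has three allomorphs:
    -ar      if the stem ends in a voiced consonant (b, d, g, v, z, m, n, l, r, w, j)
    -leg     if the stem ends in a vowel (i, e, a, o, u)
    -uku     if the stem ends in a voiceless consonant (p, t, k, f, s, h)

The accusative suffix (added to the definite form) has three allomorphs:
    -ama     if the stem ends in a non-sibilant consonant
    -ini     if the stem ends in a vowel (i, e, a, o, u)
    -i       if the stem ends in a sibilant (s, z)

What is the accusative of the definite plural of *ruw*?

ruwutulegama

*ruw* — last vowel /u/ (a high vowel) → -utu → *ruwutu*.
The final sound of the plural form *ruwutu* is /u/, which is a vowel, so the definite suffix is -leg, giving *ruwutuleg*.
The definite form *ruwutuleg*: final sound = /g/, a non-sibilant consonant → -ama → *ruwutulegama*.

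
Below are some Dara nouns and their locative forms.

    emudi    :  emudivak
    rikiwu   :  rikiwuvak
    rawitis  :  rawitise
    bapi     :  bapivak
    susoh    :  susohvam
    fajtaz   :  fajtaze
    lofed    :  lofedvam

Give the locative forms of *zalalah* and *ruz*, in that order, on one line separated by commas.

The alternation tracks the final sound of the stem — -e when the stem ends in a sibilant (*rawitis*, *fajtaz*); -vam when the stem ends in a non-sibilant consonant (*susoh*, *lofed*); -vak when the stem ends in a vowel (*emudi*, *rikiwu*, *bapi*).
The final sound of *zalalah* is /h/, which is a non-sibilant consonant, so the suffix is -vam, giving *zalalahvam*.
Since the final sound of *ruz* is /z/ (a sibilant), it takes -e, giving *ruze*.

zalalahvam, ruze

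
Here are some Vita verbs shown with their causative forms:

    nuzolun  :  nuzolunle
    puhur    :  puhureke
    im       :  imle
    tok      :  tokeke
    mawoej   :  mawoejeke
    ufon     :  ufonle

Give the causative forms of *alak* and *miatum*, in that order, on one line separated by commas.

Looking at the final consonant of each stem: -le when the stem ends in a nasal (*nuzolun*, *im*, *ufon*); -eke when the stem ends in a non-nasal consonant (*puhur*, *tok*, *mawoej*).
*alak*: final consonant = /k/, non-nasal → -eke → *alakeke*.
The final consonant of *miatum* is /m/, which is a nasal, so the suffix is -le, giving *miatumle*.

alakeke, miatumle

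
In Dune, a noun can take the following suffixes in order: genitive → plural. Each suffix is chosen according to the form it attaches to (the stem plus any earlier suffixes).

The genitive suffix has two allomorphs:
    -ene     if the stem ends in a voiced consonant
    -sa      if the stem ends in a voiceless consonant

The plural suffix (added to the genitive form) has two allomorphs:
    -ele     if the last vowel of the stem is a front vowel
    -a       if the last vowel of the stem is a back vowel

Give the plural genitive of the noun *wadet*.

wadetsaa

Since the final consonant of *wadet* is /t/ (voiceless), it takes -sa, giving *wadetsa*.
The last vowel of the genitive form *wadetsa* is /a/, which is a back vowel, so the plural suffix is -a, giving *wadetsaa*.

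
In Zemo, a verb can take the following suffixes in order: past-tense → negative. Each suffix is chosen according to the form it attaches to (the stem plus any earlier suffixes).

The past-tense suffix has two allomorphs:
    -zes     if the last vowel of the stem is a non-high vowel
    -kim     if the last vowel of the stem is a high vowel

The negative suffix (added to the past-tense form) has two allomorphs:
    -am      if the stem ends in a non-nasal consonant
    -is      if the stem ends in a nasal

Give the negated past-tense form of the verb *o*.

ozesam

*o* — last vowel /o/ (a non-high vowel) → -zes → *ozes*.
Since the final consonant of the past-tense form *ozes* is /s/ (non-nasal), it takes -am, giving *ozesam*.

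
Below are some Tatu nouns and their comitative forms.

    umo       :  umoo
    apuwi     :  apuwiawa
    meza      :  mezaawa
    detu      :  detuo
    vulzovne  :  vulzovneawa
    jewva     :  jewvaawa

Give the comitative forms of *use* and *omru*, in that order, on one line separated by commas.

The pattern is rounding harmony: -o when the last vowel of the stem is a rounded vowel (*umo*, *detu*); -awa when the last vowel of the stem is an unrounded vowel (*apuwi*, *meza*, *vulzovne*, *jewva*).
*use*: last vowel = /e/, an unrounded vowel → -awa → *useawa*.
Since the last vowel of *omru* is /u/ (a rounded vowel), it takes -o, giving *omruo*.

useawa, omruo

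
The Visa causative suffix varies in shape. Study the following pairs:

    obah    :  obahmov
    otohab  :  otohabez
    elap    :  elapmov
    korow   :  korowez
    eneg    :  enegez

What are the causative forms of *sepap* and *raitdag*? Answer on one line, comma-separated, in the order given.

sepapmov, raitdagez

The pattern is voicing of the final consonant: -mov when the stem ends in a voiceless consonant (*obah*, *elap*); -ez when the stem ends in a voiced consonant (*otohab*, *korow*, *eneg*).
*sepap* — final consonant /p/ (voiceless) → -mov → *sepapmov*.
*raitdag* — final consonant /g/ (voiced) → -ez → *raitdagez*.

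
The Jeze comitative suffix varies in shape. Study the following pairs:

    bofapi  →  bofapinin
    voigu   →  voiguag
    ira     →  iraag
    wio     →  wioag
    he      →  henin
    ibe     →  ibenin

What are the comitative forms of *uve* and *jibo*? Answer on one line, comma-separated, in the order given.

uvenin, jiboag

Looking at the last vowel of each stem: -nin when the last vowel of the stem is a front vowel (*bofapi*, *he*, *ibe*); -ag when the last vowel of the stem is a back vowel (*voigu*, *ira*, *wio*).
*uve* — last vowel /e/ (a front vowel) → -nin → *uvenin*.
*jibo* — last vowel /o/ (a back vowel) → -ag → *jiboag*.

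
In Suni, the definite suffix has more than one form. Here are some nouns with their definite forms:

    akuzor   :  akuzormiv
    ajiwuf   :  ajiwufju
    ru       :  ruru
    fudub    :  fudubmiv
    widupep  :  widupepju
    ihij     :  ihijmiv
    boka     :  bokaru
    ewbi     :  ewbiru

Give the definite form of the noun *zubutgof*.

The alternation tracks the final sound of the stem — -ju when the stem ends in a voiceless consonant (*ajiwuf*, *widupep*); -miv when the stem ends in a voiced consonant (*akuzor*, *fudub*, *ihij*); -ru when the stem ends in a vowel (*ru*, *boka*, *ewbi*).
Since the final sound of *zubutgof* is /f/ (a voiceless consonant), it takes -ju, giving *zubutgofju*.

zubutgofju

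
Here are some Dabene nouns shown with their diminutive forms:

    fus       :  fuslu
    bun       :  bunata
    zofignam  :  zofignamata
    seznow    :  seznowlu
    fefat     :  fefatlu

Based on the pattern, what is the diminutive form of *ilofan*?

ilofanata

The suffix is conditioned by the final consonant: -ata when the stem ends in a nasal (*bun*, *zofignam*); -lu when the stem ends in a non-nasal consonant (*fus*, *seznow*, *fefat*).
*ilofan*: final consonant = /n/, a nasal → -ata → *ilofanata*.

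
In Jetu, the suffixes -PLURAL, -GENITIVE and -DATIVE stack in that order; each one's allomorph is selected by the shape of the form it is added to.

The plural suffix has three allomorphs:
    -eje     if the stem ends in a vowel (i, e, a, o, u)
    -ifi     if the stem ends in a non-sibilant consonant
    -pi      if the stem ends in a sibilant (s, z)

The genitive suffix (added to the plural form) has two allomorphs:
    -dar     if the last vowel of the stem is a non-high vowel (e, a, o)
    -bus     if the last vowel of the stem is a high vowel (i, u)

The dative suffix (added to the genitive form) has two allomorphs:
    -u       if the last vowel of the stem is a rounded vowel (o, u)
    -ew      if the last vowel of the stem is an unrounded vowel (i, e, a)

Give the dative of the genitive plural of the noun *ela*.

elaejedarew

*ela*: final sound = /a/, a vowel → -eje → *elaeje*.
The plural form *elaeje*: last vowel = /e/, a non-high vowel → -dar → *elaejedar*.
Since the last vowel of the genitive form *elaejedar* is /a/ (an unrounded vowel), it takes -ew, giving *elaejedarew*.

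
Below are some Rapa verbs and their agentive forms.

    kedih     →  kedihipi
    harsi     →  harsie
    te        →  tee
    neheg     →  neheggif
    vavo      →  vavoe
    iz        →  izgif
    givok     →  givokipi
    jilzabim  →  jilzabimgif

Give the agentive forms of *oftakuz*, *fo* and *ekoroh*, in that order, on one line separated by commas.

The suffix is conditioned by the final sound: -ipi when the stem ends in a voiceless consonant (*kedih*, *givok*); -gif when the stem ends in a voiced consonant (*neheg*, *iz*, *jilzabim*); -e when the stem ends in a vowel (*harsi*, *te*, *vavo*).
*oftakuz* — final sound /z/ (a voiced consonant) → -gif → *oftakuzgif*.
*fo* — final sound /o/ (a vowel) → -e → *foe*.
*ekoroh*: final sound = /h/, a voiceless consonant → -ipi → *ekorohipi*.

oftakuzgif, foe, ekorohipi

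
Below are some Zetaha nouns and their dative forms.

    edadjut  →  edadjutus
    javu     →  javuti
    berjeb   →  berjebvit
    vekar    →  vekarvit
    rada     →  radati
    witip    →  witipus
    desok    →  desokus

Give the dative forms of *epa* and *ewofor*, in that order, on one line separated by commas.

The alternation tracks the final sound of the stem — -us when the stem ends in a voiceless consonant (*edadjut*, *witip*, *desok*); -vit when the stem ends in a voiced consonant (*berjeb*, *vekar*); -ti when the stem ends in a vowel (*javu*, *rada*).
*epa*: final sound = /a/, a vowel → -ti → *epati*.
*ewofor*: final sound = /r/, a voiced consonant → -vit → *ewoforvit*.

epati, ewoforvit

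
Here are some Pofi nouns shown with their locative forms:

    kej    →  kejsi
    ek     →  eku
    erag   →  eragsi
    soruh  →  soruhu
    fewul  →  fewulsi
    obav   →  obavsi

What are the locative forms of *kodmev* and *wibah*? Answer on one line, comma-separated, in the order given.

kodmevsi, wibahu

The suffix is conditioned by the final consonant: -u when the stem ends in a voiceless consonant (*ek*, *soruh*); -si when the stem ends in a voiced consonant (*kej*, *erag*, *fewul*, *obav*).
The final consonant of *kodmev* is /v/, which is voiced, so the suffix is -si, giving *kodmevsi*.
*wibah*: final consonant = /h/, voiceless → -u → *wibahu*.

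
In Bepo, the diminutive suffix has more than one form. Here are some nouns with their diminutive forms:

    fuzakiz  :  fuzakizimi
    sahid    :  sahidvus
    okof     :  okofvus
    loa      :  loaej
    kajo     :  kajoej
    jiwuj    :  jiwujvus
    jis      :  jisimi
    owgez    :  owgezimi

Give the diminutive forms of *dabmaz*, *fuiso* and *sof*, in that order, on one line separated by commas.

The suffix is conditioned by the final sound: -imi when the stem ends in a sibilant (*fuzakiz*, *jis*, *owgez*); -vus when the stem ends in a non-sibilant consonant (*sahid*, *okof*, *jiwuj*); -ej when the stem ends in a vowel (*loa*, *kajo*).
*dabmaz* — final sound /z/ (a sibilant) → -imi → *dabmazimi*.
*fuiso*: final sound = /o/, a vowel → -ej → *fuisoej*.
*sof*: final sound = /f/, a non-sibilant consonant → -vus → *sofvus*.

dabmazimi, fuisoej, sofvus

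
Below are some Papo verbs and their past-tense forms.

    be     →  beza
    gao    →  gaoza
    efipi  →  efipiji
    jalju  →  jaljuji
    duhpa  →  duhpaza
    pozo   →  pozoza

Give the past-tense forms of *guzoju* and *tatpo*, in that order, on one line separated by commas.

The alternation tracks the last vowel of the stem — -ji when the last vowel of the stem is a high vowel (*efipi*, *jalju*); -za when the last vowel of the stem is a non-high vowel (*be*, *gao*, *duhpa*, *pozo*).
*guzoju*: last vowel = /u/, a high vowel → -ji → *guzojuji*.
*tatpo*: last vowel = /o/, a non-high vowel → -za → *tatpoza*.

guzojuji, tatpoza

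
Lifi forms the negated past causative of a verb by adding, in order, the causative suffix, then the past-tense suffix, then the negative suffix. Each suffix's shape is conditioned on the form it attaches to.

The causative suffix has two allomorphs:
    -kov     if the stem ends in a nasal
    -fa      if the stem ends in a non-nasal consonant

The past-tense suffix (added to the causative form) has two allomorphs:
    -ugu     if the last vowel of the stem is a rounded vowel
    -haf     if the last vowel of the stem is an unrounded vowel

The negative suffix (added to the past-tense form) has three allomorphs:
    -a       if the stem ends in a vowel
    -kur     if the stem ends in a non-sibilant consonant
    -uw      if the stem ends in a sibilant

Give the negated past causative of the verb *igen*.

The final consonant of *igen* is /n/, which is a nasal, so the causative suffix is -kov, giving *igenkov*.
The causative form *igenkov* — last vowel /o/ (a rounded vowel) → -ugu → *igenkovugu*.
Since the final sound of the past-tense form *igenkovugu* is /u/ (a vowel), it takes -a, giving *igenkovugua*.

igenkovugua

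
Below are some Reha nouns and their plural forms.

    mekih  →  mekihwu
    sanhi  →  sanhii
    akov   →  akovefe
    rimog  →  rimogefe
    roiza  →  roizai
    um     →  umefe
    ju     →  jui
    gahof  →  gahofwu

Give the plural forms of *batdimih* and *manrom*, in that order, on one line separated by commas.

batdimihwu, manromefe

The pattern is voicing of the final sound: -wu when the stem ends in a voiceless consonant (*mekih*, *gahof*); -efe when the stem ends in a voiced consonant (*akov*, *rimog*, *um*); -i when the stem ends in a vowel (*sanhi*, *roiza*, *ju*).
The final sound of *batdimih* is /h/, which is a voiceless consonant, so the suffix is -wu, giving *batdimihwu*.
*manrom*: final sound = /m/, a voiced consonant → -efe → *manromefe*.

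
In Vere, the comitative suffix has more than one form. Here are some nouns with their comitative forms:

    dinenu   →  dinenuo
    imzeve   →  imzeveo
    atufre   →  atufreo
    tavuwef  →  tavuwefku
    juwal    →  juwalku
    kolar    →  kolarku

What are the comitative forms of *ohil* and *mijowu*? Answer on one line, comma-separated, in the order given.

The suffix is conditioned by the final sound: -ku when the stem ends in a consonant (*tavuwef*, *juwal*, *kolar*); -o when the stem ends in a vowel (*dinenu*, *imzeve*, *atufre*).
*ohil* — final sound /l/ (a consonant) → -ku → *ohilku*.
*mijowu* — final sound /u/ (a vowel) → -o → *mijowuo*.

ohilku, mijowuo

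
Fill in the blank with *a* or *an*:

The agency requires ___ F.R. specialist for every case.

an

The indefinite article is chosen by the initial *sound* of the following word, not its spelling.
The initialism *F.R.* is read letter by letter; the first letter, F, is pronounced /ɛf/, which begins with a vowel sound.
So the article is *an*: The agency requires an F.R. specialist for every case.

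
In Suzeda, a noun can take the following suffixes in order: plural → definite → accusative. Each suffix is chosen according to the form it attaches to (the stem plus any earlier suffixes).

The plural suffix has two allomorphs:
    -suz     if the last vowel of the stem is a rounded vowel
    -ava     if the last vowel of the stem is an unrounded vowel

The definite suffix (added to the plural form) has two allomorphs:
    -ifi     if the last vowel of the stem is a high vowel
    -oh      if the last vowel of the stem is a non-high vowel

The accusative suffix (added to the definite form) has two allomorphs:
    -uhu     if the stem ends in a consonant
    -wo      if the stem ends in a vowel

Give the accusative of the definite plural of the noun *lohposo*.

lohpososuzifiwo

*lohposo*: last vowel = /o/, a rounded vowel → -suz → *lohpososuz*.
The last vowel of the plural form *lohpososuz* is /u/, which is a high vowel, so the definite suffix is -ifi, giving *lohpososuzifi*.
The definite form *lohpososuzifi* — final sound /i/ (a vowel) → -wo → *lohpososuzifiwo*.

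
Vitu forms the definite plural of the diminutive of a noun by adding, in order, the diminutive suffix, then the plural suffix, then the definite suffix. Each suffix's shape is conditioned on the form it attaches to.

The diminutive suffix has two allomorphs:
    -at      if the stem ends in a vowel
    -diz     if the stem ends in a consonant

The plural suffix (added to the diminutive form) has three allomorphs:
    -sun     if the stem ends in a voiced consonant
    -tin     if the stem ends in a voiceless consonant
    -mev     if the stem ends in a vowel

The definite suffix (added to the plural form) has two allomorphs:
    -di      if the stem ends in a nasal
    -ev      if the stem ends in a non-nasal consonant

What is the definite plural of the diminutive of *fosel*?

*fosel* — final sound /l/ (a consonant) → -diz → *foseldiz*.
The final sound of the diminutive form *foseldiz* is /z/, which is a voiced consonant, so the plural suffix is -sun, giving *foseldizsun*.
The plural form *foseldizsun*: final consonant = /n/, a nasal → -di → *foseldizsundi*.

foseldizsundi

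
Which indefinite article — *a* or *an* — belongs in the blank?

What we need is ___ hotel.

The indefinite article is chosen by the initial *sound* of the following word, not its spelling.
*hotel* begins with the sound /h/ (h is pronounced) — a consonant sound.
So the article is *a*: What we need is a hotel.

a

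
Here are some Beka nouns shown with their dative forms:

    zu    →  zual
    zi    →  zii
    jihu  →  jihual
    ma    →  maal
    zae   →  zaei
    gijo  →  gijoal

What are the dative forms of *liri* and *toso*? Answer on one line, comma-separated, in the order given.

The pattern is front/back vowel harmony: -i when the last vowel of the stem is a front vowel (*zi*, *zae*); -al when the last vowel of the stem is a back vowel (*zu*, *jihu*, *ma*, *gijo*).
Since the last vowel of *liri* is /i/ (a front vowel), it takes -i, giving *lirii*.
*toso* — last vowel /o/ (a back vowel) → -al → *tosoal*.

lirii, tosoal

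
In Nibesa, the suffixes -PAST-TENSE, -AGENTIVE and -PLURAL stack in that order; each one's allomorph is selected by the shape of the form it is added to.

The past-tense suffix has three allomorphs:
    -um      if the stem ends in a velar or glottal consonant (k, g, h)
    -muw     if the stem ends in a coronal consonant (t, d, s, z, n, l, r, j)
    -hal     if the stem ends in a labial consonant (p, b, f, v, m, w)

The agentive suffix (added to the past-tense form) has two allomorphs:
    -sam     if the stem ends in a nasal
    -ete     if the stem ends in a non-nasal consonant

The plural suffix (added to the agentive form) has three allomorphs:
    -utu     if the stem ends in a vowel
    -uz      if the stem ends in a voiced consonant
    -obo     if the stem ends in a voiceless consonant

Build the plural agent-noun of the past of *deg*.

degumsamuz

The final consonant of *deg* is /g/, which is velar/glottal, so the past-tense suffix is -um, giving *degum*.
The past-tense form *degum* — final consonant /m/ (a nasal) → -sam → *degumsam*.
Since the final sound of the agentive form *degumsam* is /m/ (a voiced consonant), it takes -uz, giving *degumsamuz*.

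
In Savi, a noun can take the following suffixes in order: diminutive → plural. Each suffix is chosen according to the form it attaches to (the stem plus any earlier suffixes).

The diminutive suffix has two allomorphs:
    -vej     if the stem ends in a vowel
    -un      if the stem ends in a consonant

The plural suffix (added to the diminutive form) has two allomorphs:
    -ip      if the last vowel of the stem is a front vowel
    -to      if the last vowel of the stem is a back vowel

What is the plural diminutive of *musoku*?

musokuvejip

*musoku* — final sound /u/ (a vowel) → -vej → *musokuvej*.
The diminutive form *musokuvej*: last vowel = /e/, a front vowel → -ip → *musokuvejip*.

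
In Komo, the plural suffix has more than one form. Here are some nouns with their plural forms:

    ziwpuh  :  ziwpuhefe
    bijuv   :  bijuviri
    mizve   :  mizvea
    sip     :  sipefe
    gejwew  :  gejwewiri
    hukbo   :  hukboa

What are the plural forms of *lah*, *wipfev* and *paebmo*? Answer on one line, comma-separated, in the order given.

lahefe, wipfeviri, paebmoa

The pattern is voicing of the final sound: -efe when the stem ends in a voiceless consonant (*ziwpuh*, *sip*); -iri when the stem ends in a voiced consonant (*bijuv*, *gejwew*); -a when the stem ends in a vowel (*mizve*, *hukbo*).
Since the final sound of *lah* is /h/ (a voiceless consonant), it takes -efe, giving *lahefe*.
Since the final sound of *wipfev* is /v/ (a voiced consonant), it takes -iri, giving *wipfeviri*.
*paebmo*: final sound = /o/, a vowel → -a → *paebmoa*.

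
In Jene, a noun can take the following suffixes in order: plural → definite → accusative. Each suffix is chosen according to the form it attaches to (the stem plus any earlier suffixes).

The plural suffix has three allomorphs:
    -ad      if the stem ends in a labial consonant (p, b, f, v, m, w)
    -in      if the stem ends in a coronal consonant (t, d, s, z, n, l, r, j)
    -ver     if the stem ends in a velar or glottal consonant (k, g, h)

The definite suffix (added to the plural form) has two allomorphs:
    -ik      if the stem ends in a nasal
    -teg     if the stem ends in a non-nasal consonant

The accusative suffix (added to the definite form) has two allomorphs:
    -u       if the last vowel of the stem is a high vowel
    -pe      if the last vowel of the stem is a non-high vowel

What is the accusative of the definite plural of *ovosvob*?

ovosvobadtegpe

Since the final consonant of *ovosvob* is /b/ (labial), it takes -ad, giving *ovosvobad*.
The plural form *ovosvobad* — final consonant /d/ (non-nasal) → -teg → *ovosvobadteg*.
The definite form *ovosvobadteg*: last vowel = /e/, a non-high vowel → -pe → *ovosvobadtegpe*.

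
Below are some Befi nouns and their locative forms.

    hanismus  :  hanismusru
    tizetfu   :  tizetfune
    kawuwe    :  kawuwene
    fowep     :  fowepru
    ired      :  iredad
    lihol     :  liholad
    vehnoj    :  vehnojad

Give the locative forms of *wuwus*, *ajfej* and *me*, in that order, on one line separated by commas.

The suffix is conditioned by the final sound: -ru when the stem ends in a voiceless consonant (*hanismus*, *fowep*); -ad when the stem ends in a voiced consonant (*ired*, *lihol*, *vehnoj*); -ne when the stem ends in a vowel (*tizetfu*, *kawuwe*).
*wuwus*: final sound = /s/, a voiceless consonant → -ru → *wuwusru*.
*ajfej*: final sound = /j/, a voiced consonant → -ad → *ajfejad*.
Since the final sound of *me* is /e/ (a vowel), it takes -ne, giving *mene*.

wuwusru, ajfejad, mene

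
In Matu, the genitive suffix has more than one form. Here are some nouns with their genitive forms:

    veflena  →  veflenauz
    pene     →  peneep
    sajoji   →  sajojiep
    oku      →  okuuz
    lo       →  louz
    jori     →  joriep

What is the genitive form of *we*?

weep

The suffix is conditioned by the last vowel: -ep when the last vowel of the stem is a front vowel (*pene*, *sajoji*, *jori*); -uz when the last vowel of the stem is a back vowel (*veflena*, *oku*, *lo*).
*we*: last vowel = /e/, a front vowel → -ep → *weep*.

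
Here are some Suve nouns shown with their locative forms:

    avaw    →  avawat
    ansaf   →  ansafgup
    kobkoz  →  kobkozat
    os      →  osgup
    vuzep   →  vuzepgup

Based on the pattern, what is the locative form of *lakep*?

The pattern is voicing of the final consonant: -gup when the stem ends in a voiceless consonant (*ansaf*, *os*, *vuzep*); -at when the stem ends in a voiced consonant (*avaw*, *kobkoz*).
Since the final consonant of *lakep* is /p/ (voiceless), it takes -gup, giving *lakepgup*.

lakepgup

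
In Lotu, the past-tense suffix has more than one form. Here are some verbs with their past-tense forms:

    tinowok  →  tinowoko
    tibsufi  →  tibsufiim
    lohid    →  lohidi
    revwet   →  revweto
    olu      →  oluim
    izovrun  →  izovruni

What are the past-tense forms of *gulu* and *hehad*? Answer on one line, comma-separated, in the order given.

guluim, hehadi

The alternation tracks the final sound of the stem — -o when the stem ends in a voiceless consonant (*tinowok*, *revwet*); -i when the stem ends in a voiced consonant (*lohid*, *izovrun*); -im when the stem ends in a vowel (*tibsufi*, *olu*).
*gulu*: final sound = /u/, a vowel → -im → *guluim*.
The final sound of *hehad* is /d/, which is a voiced consonant, so the suffix is -i, giving *hehadi*.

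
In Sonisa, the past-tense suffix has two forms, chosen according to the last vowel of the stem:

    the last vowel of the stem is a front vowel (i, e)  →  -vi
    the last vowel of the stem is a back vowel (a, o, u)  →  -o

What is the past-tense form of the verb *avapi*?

*avapi*: last vowel = /i/, a front vowel → -vi → *avapivi*.

avapivi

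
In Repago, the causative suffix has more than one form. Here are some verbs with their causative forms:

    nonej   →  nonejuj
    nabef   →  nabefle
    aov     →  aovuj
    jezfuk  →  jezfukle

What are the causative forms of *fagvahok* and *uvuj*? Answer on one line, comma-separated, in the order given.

fagvahokle, uvujuj

The alternation tracks the final consonant of the stem — -le when the stem ends in a voiceless consonant (*nabef*, *jezfuk*); -uj when the stem ends in a voiced consonant (*nonej*, *aov*).
Since the final consonant of *fagvahok* is /k/ (voiceless), it takes -le, giving *fagvahokle*.
The final consonant of *uvuj* is /j/, which is voiced, so the suffix is -uj, giving *uvujuj*.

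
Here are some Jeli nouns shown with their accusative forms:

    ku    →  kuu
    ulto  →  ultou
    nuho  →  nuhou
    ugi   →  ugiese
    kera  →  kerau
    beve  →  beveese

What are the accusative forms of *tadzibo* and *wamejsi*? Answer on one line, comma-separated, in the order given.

tadzibou, wamejsiese

The alternation tracks the last vowel of the stem — -ese when the last vowel of the stem is a front vowel (*ugi*, *beve*); -u when the last vowel of the stem is a back vowel (*ku*, *ulto*, *nuho*, *kera*).
Since the last vowel of *tadzibo* is /o/ (a back vowel), it takes -u, giving *tadzibou*.
*wamejsi*: last vowel = /i/, a front vowel → -ese → *wamejsiese*.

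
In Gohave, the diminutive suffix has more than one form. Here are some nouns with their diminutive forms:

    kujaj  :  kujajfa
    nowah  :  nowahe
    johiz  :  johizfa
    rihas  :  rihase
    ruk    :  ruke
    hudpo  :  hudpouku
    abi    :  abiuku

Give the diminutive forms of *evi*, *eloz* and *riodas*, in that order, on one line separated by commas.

eviuku, elozfa, riodase

The suffix is conditioned by the final sound: -e when the stem ends in a voiceless consonant (*nowah*, *rihas*, *ruk*); -fa when the stem ends in a voiced consonant (*kujaj*, *johiz*); -uku when the stem ends in a vowel (*hudpo*, *abi*).
Since the final sound of *evi* is /i/ (a vowel), it takes -uku, giving *eviuku*.
Since the final sound of *eloz* is /z/ (a voiced consonant), it takes -fa, giving *elozfa*.
The final sound of *riodas* is /s/, which is a voiceless consonant, so the suffix is -e, giving *riodase*.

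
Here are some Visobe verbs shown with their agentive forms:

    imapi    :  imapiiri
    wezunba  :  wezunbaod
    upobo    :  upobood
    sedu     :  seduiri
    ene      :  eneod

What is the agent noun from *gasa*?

gasaod

The suffix is conditioned by the last vowel: -iri when the last vowel of the stem is a high vowel (*imapi*, *sedu*); -od when the last vowel of the stem is a non-high vowel (*wezunba*, *upobo*, *ene*).
*gasa* — last vowel /a/ (a non-high vowel) → -od → *gasaod*.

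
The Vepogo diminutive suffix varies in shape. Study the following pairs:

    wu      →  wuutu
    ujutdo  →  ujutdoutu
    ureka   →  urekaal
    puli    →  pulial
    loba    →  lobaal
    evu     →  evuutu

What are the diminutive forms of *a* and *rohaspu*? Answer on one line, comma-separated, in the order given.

The suffix is conditioned by the last vowel: -utu when the last vowel of the stem is a rounded vowel (*wu*, *ujutdo*, *evu*); -al when the last vowel of the stem is an unrounded vowel (*ureka*, *puli*, *loba*).
The last vowel of *a* is /a/, which is an unrounded vowel, so the suffix is -al, giving *aal*.
The last vowel of *rohaspu* is /u/, which is a rounded vowel, so the suffix is -utu, giving *rohaspuutu*.

aal, rohaspuutu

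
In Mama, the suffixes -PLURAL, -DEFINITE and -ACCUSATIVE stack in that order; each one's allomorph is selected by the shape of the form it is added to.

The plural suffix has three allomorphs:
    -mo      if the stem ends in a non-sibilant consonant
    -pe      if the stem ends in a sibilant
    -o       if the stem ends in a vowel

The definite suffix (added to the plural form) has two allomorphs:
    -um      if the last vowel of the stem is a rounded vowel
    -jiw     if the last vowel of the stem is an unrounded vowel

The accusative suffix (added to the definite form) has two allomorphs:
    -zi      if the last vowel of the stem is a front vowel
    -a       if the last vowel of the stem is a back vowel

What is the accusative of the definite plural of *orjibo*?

Since the final sound of *orjibo* is /o/ (a vowel), it takes -o, giving *orjiboo*.
Since the last vowel of the plural form *orjiboo* is /o/ (a rounded vowel), it takes -um, giving *orjibooum*.
The definite form *orjibooum*: last vowel = /u/, a back vowel → -a → *orjiboouma*.

orjiboouma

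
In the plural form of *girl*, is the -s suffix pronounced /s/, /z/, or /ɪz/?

The stem *girl* ends in a voiced non-sibilant sound.
The plural suffix surfaces as /ɪz/ after sibilants, /s/ after other voiceless consonants, and /z/ after other voiced sounds.
So the plural -s on *girl* is pronounced /z/.

/z/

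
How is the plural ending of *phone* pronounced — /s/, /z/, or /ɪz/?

/z/

The stem *phone* ends in a voiced non-sibilant sound.
The plural suffix surfaces as /ɪz/ after sibilants, /s/ after other voiceless consonants, and /z/ after other voiced sounds.
So the plural -s on *phone* is pronounced /z/.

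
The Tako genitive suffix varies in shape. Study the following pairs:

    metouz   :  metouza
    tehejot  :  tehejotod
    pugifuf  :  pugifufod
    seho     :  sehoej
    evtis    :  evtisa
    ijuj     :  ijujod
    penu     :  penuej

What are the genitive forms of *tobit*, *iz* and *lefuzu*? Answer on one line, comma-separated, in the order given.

The alternation tracks the final sound of the stem — -a when the stem ends in a sibilant (*metouz*, *evtis*); -od when the stem ends in a non-sibilant consonant (*tehejot*, *pugifuf*, *ijuj*); -ej when the stem ends in a vowel (*seho*, *penu*).
*tobit* — final sound /t/ (a non-sibilant consonant) → -od → *tobitod*.
*iz* — final sound /z/ (a sibilant) → -a → *iza*.
Since the final sound of *lefuzu* is /u/ (a vowel), it takes -ej, giving *lefuzuej*.

tobitod, iza, lefuzuej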